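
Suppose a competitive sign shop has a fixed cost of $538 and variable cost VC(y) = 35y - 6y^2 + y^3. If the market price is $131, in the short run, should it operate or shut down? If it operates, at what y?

Produce at y = 8

From TC, MC = TC'(y) = 35 - 12y + 3y^2 and AVC = VC/y = 35 - 6y + y^2.
The AVC parabola has its vertex at y = 6/2 = 3, where AVC = 35 - 6·3 + 3^2 = $26.
Because $131 ≥ $26, revenue can cover variable cost; the firm operates.
Set P = MC: 131 = 35 - 12y + 3y^2 → -96 - 12y + 3y^2 = 0. The roots are y = -4 and y = 8; the profit-maximizing output is on the rising part of MC, so y* = 8.
Check: AVC at y = 8 is $51 ≤ P, so revenue covers variable cost.
Profit = P·y − TC = 131·8 − 946 = $102.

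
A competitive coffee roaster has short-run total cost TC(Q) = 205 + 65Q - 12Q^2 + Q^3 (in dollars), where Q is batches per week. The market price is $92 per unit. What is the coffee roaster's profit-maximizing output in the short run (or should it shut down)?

Produce at Q = 9

Variable cost is VC = 65Q - 12Q^2 + Q^3, so AVC = VC/Q = 65 - 12Q + Q^2 and MC = dTC/dQ = 65 - 24Q + 3Q^2.
AVC hits its minimum where MC = AVC, at Q = 6, giving min AVC = 65 - 12·6 + 6^2 = $29.
P = $92 exceeds min AVC = $29, so the firm stays open.
Set P = MC: 92 = 65 - 24Q + 3Q^2 → -27 - 24Q + 3Q^2 = 0. The roots are Q = -1 and Q = 9; the profit-maximizing output is on the rising part of MC, so Q* = 9.
Check: AVC at Q = 9 is $38 ≤ P, so revenue covers variable cost.
Profit = P·Q − TC = 92·9 − 547 = $281.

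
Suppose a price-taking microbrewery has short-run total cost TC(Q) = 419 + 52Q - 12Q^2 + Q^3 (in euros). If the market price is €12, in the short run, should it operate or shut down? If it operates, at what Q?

Shut down

Variable cost is VC = 52Q - 12Q^2 + Q^3, so AVC = VC/Q = 52 - 12Q + Q^2 and MC = dTC/dQ = 52 - 24Q + 3Q^2.
The AVC parabola has its vertex at Q = 12/2 = 6, where AVC = 52 - 12·6 + 6^2 = €16.
Since P = €12 < min AVC = €16, price fails to cover variable cost at any output.
Shutting down limits the loss to fixed cost, €419.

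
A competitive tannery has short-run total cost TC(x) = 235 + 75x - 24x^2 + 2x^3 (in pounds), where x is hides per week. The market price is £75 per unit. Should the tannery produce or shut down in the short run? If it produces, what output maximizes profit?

Produce at x = 8

Variable cost is VC = 75x - 24x^2 + 2x^3, so AVC = VC/x = 75 - 24x + 2x^2 and MC = dTC/dx = 75 - 48x + 6x^2.
AVC hits its minimum where MC = AVC, at x = 6, giving min AVC = 75 - 24·6 + 2·6^2 = £3.
Because £75 ≥ £3, revenue can cover variable cost; the firm operates.
Set P = MC: 75 = 75 - 48x + 6x^2 → -48x + 6x^2 = 0. The roots are x = 0 and x = 8; the profit-maximizing output is on the rising part of MC, so x* = 8.
Check: AVC at x = 8 is £11 ≤ P, so revenue covers variable cost.
Profit = P·x − TC = 75·8 − 323 = £277.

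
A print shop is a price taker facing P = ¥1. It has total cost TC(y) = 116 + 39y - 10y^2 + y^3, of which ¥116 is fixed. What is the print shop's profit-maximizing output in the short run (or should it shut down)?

From TC, MC = TC'(y) = 39 - 20y + 3y^2 and AVC = VC/y = 39 - 10y + y^2.
AVC hits its minimum where MC = AVC, at y = 5, giving min AVC = 39 - 10·5 + 5^2 = ¥14.
With P < min AVC (¥1 < ¥14), every unit sold adds to the loss.
The firm minimizes its loss by shutting down and losing only its fixed cost of ¥116.

Shut down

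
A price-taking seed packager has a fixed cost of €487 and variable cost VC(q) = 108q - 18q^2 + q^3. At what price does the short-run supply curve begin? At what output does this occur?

€27 per unit, at q = 9

The shutdown price is the minimum of AVC. VC = 108q - 18q^2 + q^3, so AVC = 108 - 18q + q^2.
dAVC/dq = -18 + 2q = 0 gives q = 9. min AVC = 108 - 18·9 + 9^2 = 27.
So the shutdown price is €27.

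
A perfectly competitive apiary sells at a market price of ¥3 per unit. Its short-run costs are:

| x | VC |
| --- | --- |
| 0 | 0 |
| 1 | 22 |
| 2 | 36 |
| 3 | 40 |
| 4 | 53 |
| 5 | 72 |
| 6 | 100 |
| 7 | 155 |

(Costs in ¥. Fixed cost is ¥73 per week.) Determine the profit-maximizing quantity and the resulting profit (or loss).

x = 0 (shut down); profit = -¥73

Tabulate TR − TC: x=0: -73; x=1: -92; x=2: -103; x=3: -104; x=4: -114; x=5: -130; x=6: -155; x=7: -207.
Profit is highest at x = 0. Equivalently, the lowest AVC in the table is 53/4 ≈ ¥13.25 at x = 4, and P = ¥3 falls below it — price never covers variable cost, so the firm shuts down and loses only its fixed cost.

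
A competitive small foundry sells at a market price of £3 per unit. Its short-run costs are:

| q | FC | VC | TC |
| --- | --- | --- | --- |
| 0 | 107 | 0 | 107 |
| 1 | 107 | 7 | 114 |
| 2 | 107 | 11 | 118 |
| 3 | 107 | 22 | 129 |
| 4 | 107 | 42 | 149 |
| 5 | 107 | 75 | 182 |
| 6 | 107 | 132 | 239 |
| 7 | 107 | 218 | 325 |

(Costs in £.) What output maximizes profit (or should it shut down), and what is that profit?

Profit at each row (π = 3q − TC): q=0: -107; q=1: -111; q=2: -112; q=3: -120; q=4: -137; q=5: -167; q=6: -221; q=7: -304.
Profit is highest at q = 0. Equivalently, the lowest AVC in the table is 11/2 ≈ £5.50 at q = 2, and P = £3 falls below it — price never covers variable cost, so the firm shuts down and loses only its fixed cost.

q = 0 (shut down); profit = -£107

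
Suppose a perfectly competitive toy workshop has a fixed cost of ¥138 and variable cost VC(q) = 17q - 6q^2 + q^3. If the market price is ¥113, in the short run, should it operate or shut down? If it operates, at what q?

Produce at q = 8

Variable cost is VC = 17q - 6q^2 + q^3, so AVC = VC/q = 17 - 6q + q^2 and MC = dTC/dq = 17 - 12q + 3q^2.
AVC is minimized where dAVC/dq = -6 + 2q = 0, at q = 3; min AVC = 17 - 6·3 + 3^2 = ¥8.
Since P = ¥113 ≥ min AVC = ¥8, price covers variable cost and the firm should produce.
Solving P = MC: -96 - 12q + 3q^2 = 0 ⇒ q = -4 or 8. On the upward-sloping branch, q* = 8.
Check: AVC at q = 8 is ¥33 ≤ P, so revenue covers variable cost.
Profit = P·q − TC = 113·8 − 402 = ¥502.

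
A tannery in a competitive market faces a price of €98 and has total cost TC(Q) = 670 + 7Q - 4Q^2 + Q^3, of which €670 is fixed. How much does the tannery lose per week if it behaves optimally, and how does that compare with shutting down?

Profit = -€180 at Q = 7

AVC = 7 - 4Q + Q^2 has its minimum €3 at Q = 2; price €98 clears that bar, so the firm operates.
MC = 7 - 8Q + 3Q^2. Setting P = MC and taking the root on the rising branch gives Q* = 7.
TR = 98·7 = 686. TC = 670 + 196 = 866. Profit = 686 − 866 = -€180.
Shutting down would mean losing the fixed cost of €670, so operating at a loss of €180 is better by €490.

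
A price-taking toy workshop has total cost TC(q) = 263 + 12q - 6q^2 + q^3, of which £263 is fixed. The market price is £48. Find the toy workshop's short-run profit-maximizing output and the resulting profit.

Profit = -£47 at q = 6

AVC = 12 - 6q + q^2 has its minimum £3 at q = 3; price £48 clears that bar, so the firm operates.
With MC = 12 - 12q + 3q^2, P = MC on the upward-sloping part at q* = 6.
TR = 48·6 = 288. TC = 263 + 72 = 335. Profit = 288 − 335 = -£47.
Shutting down would mean losing the fixed cost of £263, so operating at a loss of £47 is better by £216.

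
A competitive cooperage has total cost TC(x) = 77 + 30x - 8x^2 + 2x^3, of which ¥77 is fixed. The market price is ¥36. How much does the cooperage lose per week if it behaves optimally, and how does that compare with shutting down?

AVC = 30 - 8x + 2x^2 has its minimum ¥22 at x = 2; price ¥36 clears that bar, so the firm operates.
With MC = 30 - 16x + 6x^2, P = MC on the upward-sloping part at x* = 3.
TR = 36·3 = 108. TC = 77 + 72 = 149. Profit = 108 − 149 = -¥41.
That loss of ¥41 beats the ¥77 the firm would lose by shutting down; producing recovers ¥36 of fixed cost.

Profit = -¥41 at x = 3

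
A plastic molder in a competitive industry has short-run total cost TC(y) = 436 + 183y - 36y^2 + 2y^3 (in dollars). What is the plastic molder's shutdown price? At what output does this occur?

$21 per unit, at y = 9

The firm shuts down when price falls below the minimum of average variable cost. AVC = VC/y = 183 - 36y + 2y^2.
dAVC/dy = -36 + 4y = 0 gives y = 9. min AVC = 183 - 36·9 + 2·9^2 = 21.
For P < $21 the firm produces nothing.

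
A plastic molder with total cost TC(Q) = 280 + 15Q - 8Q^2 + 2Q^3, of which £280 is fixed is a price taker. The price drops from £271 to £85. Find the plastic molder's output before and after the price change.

Output falls from 8 to 5

AVC = 15 - 8Q + 2Q^2, minimized at Q = 2 where min AVC = £7. MC = 15 - 16Q + 6Q^2.
With P = £271 above the shutdown price, P = MC gives Q = 8.
At P = £85 ≥ min AVC, set P = MC: Q = 5. The firm stays open but cuts output.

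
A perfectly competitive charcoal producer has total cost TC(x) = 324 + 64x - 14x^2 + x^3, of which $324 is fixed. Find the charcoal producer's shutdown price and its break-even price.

Shutdown price = $15; break-even price = $55

Shutdown price = min AVC. AVC = 64 - 14x + x^2, with vertex at x = 7 and minimum $15.
ATC = 324/x + 64 - 14x + x^2. Setting dATC/dx = −324/x^2 − 14 + 2x = 0 gives x = 9 (since 2·9^3 − 14·9^2 = 324).
min ATC = 324/9 + 64 − 14·9 + 9^2 = $55. That is the break-even price.
Between these two prices the firm operates at a loss; above $55 it earns a profit.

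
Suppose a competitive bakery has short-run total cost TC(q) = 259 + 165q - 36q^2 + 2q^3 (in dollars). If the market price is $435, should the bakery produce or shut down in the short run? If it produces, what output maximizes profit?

From TC, MC = TC'(q) = 165 - 72q + 6q^2 and AVC = VC/q = 165 - 36q + 2q^2.
The AVC parabola has its vertex at q = 36/4 = 9, where AVC = 165 - 36·9 + 2·9^2 = $3.
P = $435 exceeds min AVC = $3, so the firm stays open.
Solving P = MC: -270 - 72q + 6q^2 = 0 ⇒ q = -3 or 15. On the upward-sloping branch, q* = 15.
Check: AVC at q = 15 is $75 ≤ P, so revenue covers variable cost.
Profit = P·q − TC = 435·15 − 1384 = $5141.

Produce at q = 15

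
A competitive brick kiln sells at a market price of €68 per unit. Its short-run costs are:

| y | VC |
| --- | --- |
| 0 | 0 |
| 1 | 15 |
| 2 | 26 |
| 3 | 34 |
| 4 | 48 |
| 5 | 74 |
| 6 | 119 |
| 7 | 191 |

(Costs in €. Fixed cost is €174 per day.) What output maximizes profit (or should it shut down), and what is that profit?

Profit at each row (π = 68y − TC): y=0: -174; y=1: -121; y=2: -64; y=3: -4; y=4: 50; y=5: 92; y=6: 115; y=7: 111.
Profit is maximized at y = 6. AVC there is 119/6 = €19.83 ≤ P, so producing beats shutting down (which would give -€174).

y = 6; profit = €115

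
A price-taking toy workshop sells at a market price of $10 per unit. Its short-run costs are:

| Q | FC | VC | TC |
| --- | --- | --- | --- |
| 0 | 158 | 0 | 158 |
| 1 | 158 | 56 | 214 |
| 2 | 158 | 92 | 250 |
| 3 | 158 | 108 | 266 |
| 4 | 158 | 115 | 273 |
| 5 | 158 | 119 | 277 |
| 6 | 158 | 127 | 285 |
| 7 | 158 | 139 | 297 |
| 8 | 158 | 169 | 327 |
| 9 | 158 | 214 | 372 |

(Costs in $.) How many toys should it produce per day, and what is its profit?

Q = 0 (shut down); profit = -$158

Tabulate TR − TC: Q=0: -158; Q=1: -204; Q=2: -230; Q=3: -236; Q=4: -233; Q=5: -227; Q=6: -225; Q=7: -227; Q=8: -247; Q=9: -282.
Profit is highest at Q = 0. Equivalently, the lowest AVC in the table is 139/7 ≈ $19.86 at Q = 7, and P = $10 falls below it — price never covers variable cost, so the firm shuts down and loses only its fixed cost.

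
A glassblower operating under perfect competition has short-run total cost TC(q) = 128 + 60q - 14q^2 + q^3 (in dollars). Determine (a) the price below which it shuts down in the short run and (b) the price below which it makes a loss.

Shutdown price = $11; break-even price = $28

Shutdown price = min AVC. AVC = 60 - 14q + q^2, with vertex at q = 7 and minimum $11.
ATC = 128/q + 60 - 14q + q^2. Setting dATC/dq = −128/q^2 − 14 + 2q = 0 gives q = 8 (since 2·8^3 − 14·8^2 = 128).
min ATC = 128/8 + 60 − 14·8 + 8^2 = $28. That is the break-even price.
For $11 ≤ P < $28 the firm produces at a loss; below $11 it shuts down.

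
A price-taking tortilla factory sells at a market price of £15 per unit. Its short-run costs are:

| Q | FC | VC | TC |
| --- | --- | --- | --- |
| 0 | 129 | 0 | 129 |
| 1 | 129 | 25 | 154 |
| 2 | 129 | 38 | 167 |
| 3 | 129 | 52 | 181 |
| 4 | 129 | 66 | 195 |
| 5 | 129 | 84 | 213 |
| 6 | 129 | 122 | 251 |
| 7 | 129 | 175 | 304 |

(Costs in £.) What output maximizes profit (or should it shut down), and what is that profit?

Tabulate TR − TC: Q=0: -129; Q=1: -139; Q=2: -137; Q=3: -136; Q=4: -135; Q=5: -138; Q=6: -161; Q=7: -199.
Profit is highest at Q = 0. Equivalently, the lowest AVC in the table is 66/4 ≈ £16.50 at Q = 4, and P = £15 falls below it — price never covers variable cost, so the firm shuts down and loses only its fixed cost.

Q = 0 (shut down); profit = -£129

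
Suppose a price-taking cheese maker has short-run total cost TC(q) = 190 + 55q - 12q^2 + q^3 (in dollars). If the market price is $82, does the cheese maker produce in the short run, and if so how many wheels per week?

Produce at q = 9

From TC, MC = TC'(q) = 55 - 24q + 3q^2 and AVC = VC/q = 55 - 12q + q^2.
AVC hits its minimum where MC = AVC, at q = 6, giving min AVC = 55 - 12·6 + 6^2 = $19.
P = $82 exceeds min AVC = $19, so the firm stays open.
Solving P = MC: -27 - 24q + 3q^2 = 0 ⇒ q = -1 or 9. On the upward-sloping branch, q* = 9.
Check: AVC at q = 9 is $28 ≤ P, so revenue covers variable cost.
Profit = P·q − TC = 82·9 − 442 = $296.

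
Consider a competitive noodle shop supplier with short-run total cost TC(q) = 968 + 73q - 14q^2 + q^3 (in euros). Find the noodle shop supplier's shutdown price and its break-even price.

Shutdown price = min AVC. AVC = 73 - 14q + q^2, with vertex at q = 7 and minimum €24.
ATC = 968/q + 73 - 14q + q^2. Setting dATC/dq = −968/q^2 − 14 + 2q = 0 gives q = 11 (since 2·11^3 − 14·11^2 = 968).
min ATC = 968/11 + 73 − 14·11 + 11^2 = €128. That is the break-even price.
Between these two prices the firm operates at a loss; above €128 it earns a profit.

Shutdown price = €24; break-even price = €128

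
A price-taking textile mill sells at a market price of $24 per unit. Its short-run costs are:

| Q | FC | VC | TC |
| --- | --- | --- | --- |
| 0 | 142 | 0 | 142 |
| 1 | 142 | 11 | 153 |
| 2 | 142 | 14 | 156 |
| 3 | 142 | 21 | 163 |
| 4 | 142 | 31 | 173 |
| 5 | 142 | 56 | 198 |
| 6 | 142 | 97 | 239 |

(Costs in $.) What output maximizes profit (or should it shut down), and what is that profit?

Tabulate TR − TC: Q=0: -142; Q=1: -129; Q=2: -108; Q=3: -91; Q=4: -77; Q=5: -78; Q=6: -95.
Profit is maximized at Q = 4. AVC there is 31/4 = $7.75 ≤ P, so producing beats shutting down (which would give -$142).

Q = 4; profit = -$77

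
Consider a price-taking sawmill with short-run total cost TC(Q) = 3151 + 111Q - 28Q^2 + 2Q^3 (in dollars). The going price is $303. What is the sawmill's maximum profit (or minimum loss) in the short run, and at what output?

Profit = -$271 at Q = 12

AVC = 111 - 28Q + 2Q^2 has its minimum $13 at Q = 7; price $303 clears that bar, so the firm operates.
MC = 111 - 56Q + 6Q^2. Setting P = MC and taking the root on the rising branch gives Q* = 12.
TR = 303·12 = 3636. TC = 3151 + 756 = 3907. Profit = 3636 − 3907 = -$271.
By producing, the firm covers all variable cost plus $2880 of fixed cost; shutting down would lose the full $3151.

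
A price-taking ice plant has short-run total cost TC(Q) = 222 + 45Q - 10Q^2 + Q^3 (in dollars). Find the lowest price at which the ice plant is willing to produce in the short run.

$20 per unit

Short-run supply begins at min AVC. From VC = 45Q - 10Q^2 + Q^3, AVC = 45 - 10Q + Q^2.
At the minimum of AVC, MC = AVC. MC = 45 - 20Q + 3Q^2; setting MC = AVC gives 2Q^2 - 10Q = 0, so Q = 5. min AVC = 20.
The firm shuts down for any P below $20.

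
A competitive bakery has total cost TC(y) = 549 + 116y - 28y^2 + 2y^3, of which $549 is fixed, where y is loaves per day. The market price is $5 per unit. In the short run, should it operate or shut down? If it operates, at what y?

From TC, MC = TC'(y) = 116 - 56y + 6y^2 and AVC = VC/y = 116 - 28y + 2y^2.
AVC hits its minimum where MC = AVC, at y = 7, giving min AVC = 116 - 28·7 + 2·7^2 = $18.
P = $5 lies below min AVC = $18; no output level covers variable cost.
The firm minimizes its loss by shutting down and losing only its fixed cost of $549.

Shut down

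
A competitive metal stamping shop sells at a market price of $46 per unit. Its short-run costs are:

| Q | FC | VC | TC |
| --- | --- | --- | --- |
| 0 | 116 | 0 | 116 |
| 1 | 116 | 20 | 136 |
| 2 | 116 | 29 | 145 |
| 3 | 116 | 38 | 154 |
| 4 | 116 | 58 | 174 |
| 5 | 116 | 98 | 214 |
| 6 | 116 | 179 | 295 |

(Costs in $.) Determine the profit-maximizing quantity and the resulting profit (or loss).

Q = 5; profit = $16

Tabulate TR − TC: Q=0: -116; Q=1: -90; Q=2: -53; Q=3: -16; Q=4: 10; Q=5: 16; Q=6: -19.
Profit is maximized at Q = 5. AVC there is 98/5 = $19.60 ≤ P, so producing beats shutting down (which would give -$116).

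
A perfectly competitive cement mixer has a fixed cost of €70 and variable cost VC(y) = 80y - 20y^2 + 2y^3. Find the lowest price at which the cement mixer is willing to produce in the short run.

The shutdown price is the minimum of AVC. VC = 80y - 20y^2 + 2y^3, so AVC = 80 - 20y + 2y^2.
dAVC/dy = -20 + 4y = 0 gives y = 5. min AVC = 80 - 20·5 + 2·5^2 = 30.
For P < €30 the firm produces nothing.

€30 per unit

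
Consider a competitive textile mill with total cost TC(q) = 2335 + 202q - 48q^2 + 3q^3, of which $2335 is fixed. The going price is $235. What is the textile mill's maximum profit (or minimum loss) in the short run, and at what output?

Profit = -$157 at q = 11

AVC = 202 - 48q + 3q^2; min AVC = $10 at q = 8. Since P = $235 ≥ min AVC, the firm produces.
With MC = 202 - 96q + 9q^2, P = MC on the upward-sloping part at q* = 11.
TR = 235·11 = 2585. TC = 2335 + 407 = 2742. Profit = 2585 − 2742 = -$157.
That loss of $157 beats the $2335 the firm would lose by shutting down; producing recovers $2178 of fixed cost.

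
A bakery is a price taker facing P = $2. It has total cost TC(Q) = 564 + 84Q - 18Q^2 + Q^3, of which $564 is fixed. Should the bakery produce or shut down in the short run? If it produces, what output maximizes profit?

From TC, MC = TC'(Q) = 84 - 36Q + 3Q^2 and AVC = VC/Q = 84 - 18Q + Q^2.
The AVC parabola has its vertex at Q = 18/2 = 9, where AVC = 84 - 18·9 + 9^2 = $3.
P = $2 lies below min AVC = $3; no output level covers variable cost.
Best response: produce nothing and absorb the $564 fixed cost.

Shut down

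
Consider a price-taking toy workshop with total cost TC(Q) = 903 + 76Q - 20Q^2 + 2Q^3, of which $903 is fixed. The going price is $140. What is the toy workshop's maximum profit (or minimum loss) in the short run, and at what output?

AVC = 76 - 20Q + 2Q^2 has its minimum $26 at Q = 5; price $140 clears that bar, so the firm operates.
MC = 76 - 40Q + 6Q^2. Setting P = MC and taking the root on the rising branch gives Q* = 8.
TR = 140·8 = 1120. TC = 903 + 352 = 1255. Profit = 1120 − 1255 = -$135.
Shutting down would mean losing the fixed cost of $903, so operating at a loss of $135 is better by $768.

Profit = -$135 at Q = 8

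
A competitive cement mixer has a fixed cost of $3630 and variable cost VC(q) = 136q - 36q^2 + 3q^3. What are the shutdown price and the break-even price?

AVC = 136 - 36q + 3q^2; minimized at q = 6, giving min AVC = $28. That is the shutdown price.
ATC = 3630/q + 136 - 36q + 3q^2. Setting dATC/dq = −3630/q^2 − 36 + 6q = 0 gives q = 11 (since 6·11^3 − 36·11^2 = 3630).
min ATC = 3630/11 + 136 − 36·11 + 3·11^2 = $433. That is the break-even price.
For $28 ≤ P < $433 the firm produces at a loss; below $28 it shuts down.

Shutdown price = $28; break-even price = $433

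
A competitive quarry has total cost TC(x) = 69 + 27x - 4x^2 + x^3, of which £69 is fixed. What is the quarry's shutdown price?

£23 per unit

Short-run supply begins at min AVC. From VC = 27x - 4x^2 + x^3, AVC = 27 - 4x + x^2.
dAVC/dx = -4 + 2x = 0 gives x = 2. min AVC = 27 - 4·2 + 2^2 = 23.
For P < £23 the firm produces nothing.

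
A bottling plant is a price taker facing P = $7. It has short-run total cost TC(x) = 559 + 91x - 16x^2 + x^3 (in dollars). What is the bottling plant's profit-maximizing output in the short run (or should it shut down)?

Shut down

From TC, MC = TC'(x) = 91 - 32x + 3x^2 and AVC = VC/x = 91 - 16x + x^2.
AVC is minimized where dAVC/dx = -16 + 2x = 0, at x = 8; min AVC = 91 - 16·8 + 8^2 = $27.
With P < min AVC ($7 < $27), every unit sold adds to the loss.
Best response: produce nothing and absorb the $559 fixed cost.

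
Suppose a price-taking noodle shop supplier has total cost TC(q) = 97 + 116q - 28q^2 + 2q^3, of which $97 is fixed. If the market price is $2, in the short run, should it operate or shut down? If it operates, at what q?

Shut down

Variable cost is VC = 116q - 28q^2 + 2q^3, so AVC = VC/q = 116 - 28q + 2q^2 and MC = dTC/dq = 116 - 56q + 6q^2.
AVC is minimized where dAVC/dq = -28 + 4q = 0, at q = 7; min AVC = 116 - 28·7 + 2·7^2 = $18.
With P < min AVC ($2 < $18), every unit sold adds to the loss.
Best response: produce nothing and absorb the $97 fixed cost.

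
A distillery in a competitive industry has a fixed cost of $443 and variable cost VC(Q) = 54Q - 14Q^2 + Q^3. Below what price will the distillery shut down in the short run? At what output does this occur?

$5 per unit, at Q = 7

The firm shuts down when price falls below the minimum of average variable cost. AVC = VC/Q = 54 - 14Q + Q^2.
At the minimum of AVC, MC = AVC. MC = 54 - 28Q + 3Q^2; setting MC = AVC gives 2Q^2 - 14Q = 0, so Q = 7. min AVC = 5.
For P < $5 the firm produces nothing.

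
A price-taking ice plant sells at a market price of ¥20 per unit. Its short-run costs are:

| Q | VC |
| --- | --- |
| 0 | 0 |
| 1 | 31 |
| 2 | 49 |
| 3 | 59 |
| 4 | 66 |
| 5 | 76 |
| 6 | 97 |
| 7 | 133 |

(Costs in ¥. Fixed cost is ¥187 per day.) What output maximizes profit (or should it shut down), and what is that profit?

Q = 5; profit = -¥163

Profit at each row (π = 20Q − TC): Q=0: -187; Q=1: -198; Q=2: -196; Q=3: -186; Q=4: -173; Q=5: -163; Q=6: -164; Q=7: -180.
Profit is maximized at Q = 5. AVC there is 76/5 = ¥15.20 ≤ P, so producing beats shutting down (which would give -¥187).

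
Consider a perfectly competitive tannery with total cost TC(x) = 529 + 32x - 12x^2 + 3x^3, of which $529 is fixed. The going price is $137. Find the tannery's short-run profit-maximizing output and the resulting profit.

Profit = -$79 at x = 5

AVC = 32 - 12x + 3x^2 has its minimum $20 at x = 2; price $137 clears that bar, so the firm operates.
MC = 32 - 24x + 9x^2. Setting P = MC and taking the root on the rising branch gives x* = 5.
TR = 137·5 = 685. TC = 529 + 235 = 764. Profit = 685 − 764 = -$79.
Shutting down would mean losing the fixed cost of $529, so operating at a loss of $79 is better by $450.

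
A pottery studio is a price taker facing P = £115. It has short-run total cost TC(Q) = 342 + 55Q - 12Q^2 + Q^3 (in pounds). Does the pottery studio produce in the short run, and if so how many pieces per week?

Produce at Q = 10

From TC, MC = TC'(Q) = 55 - 24Q + 3Q^2 and AVC = VC/Q = 55 - 12Q + Q^2.
The AVC parabola has its vertex at Q = 12/2 = 6, where AVC = 55 - 12·6 + 6^2 = £19.
P = £115 exceeds min AVC = £19, so the firm stays open.
P = MC gives -60 - 24Q + 3Q^2 = 0, with roots -2 and 10. Take the larger (rising MC): Q* = 10.
Check: AVC at Q = 10 is £35 ≤ P, so revenue covers variable cost.
Profit = P·Q − TC = 115·10 − 692 = £458.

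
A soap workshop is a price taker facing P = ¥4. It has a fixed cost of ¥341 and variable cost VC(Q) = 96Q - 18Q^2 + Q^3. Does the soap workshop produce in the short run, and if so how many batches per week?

Shut down

From TC, MC = TC'(Q) = 96 - 36Q + 3Q^2 and AVC = VC/Q = 96 - 18Q + Q^2.
The AVC parabola has its vertex at Q = 18/2 = 9, where AVC = 96 - 18·9 + 9^2 = ¥15.
With P < min AVC (¥4 < ¥15), every unit sold adds to the loss.
Best response: produce nothing and absorb the ¥341 fixed cost.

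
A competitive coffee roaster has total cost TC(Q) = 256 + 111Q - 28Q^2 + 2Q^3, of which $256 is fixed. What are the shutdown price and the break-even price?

Shutdown price = min AVC. AVC = 111 - 28Q + 2Q^2, with vertex at Q = 7 and minimum $13.
ATC = 256/Q + 111 - 28Q + 2Q^2. Setting dATC/dQ = −256/Q^2 − 28 + 4Q = 0 gives Q = 8 (since 4·8^3 − 28·8^2 = 256).
min ATC = 256/8 + 111 − 28·8 + 2·8^2 = $47. That is the break-even price.
For $13 ≤ P < $47 the firm produces at a loss; below $13 it shuts down.

Shutdown price = $13; break-even price = $47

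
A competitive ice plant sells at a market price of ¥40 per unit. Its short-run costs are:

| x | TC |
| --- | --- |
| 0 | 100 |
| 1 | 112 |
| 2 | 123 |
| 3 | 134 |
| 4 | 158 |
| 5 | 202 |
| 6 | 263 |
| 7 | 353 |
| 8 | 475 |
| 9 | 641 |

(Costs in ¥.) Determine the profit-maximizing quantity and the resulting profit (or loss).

x = 4; profit = ¥2

Compute π = P·x − TC at each output: x=0: -100; x=1: -72; x=2: -43; x=3: -14; x=4: 2; x=5: -2; x=6: -23; x=7: -73; x=8: -155; x=9: -281.
Profit is maximized at x = 4. AVC there is 58/4 = ¥14.50 ≤ P, so producing beats shutting down (which would give -¥100).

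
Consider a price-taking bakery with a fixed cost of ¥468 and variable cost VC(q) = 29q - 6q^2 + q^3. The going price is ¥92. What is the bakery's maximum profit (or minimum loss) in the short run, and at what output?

AVC = 29 - 6q + q^2; min AVC = ¥20 at q = 3. Since P = ¥92 ≥ min AVC, the firm produces.
With MC = 29 - 12q + 3q^2, P = MC on the upward-sloping part at q* = 7.
TR = 92·7 = 644. TC = 468 + 252 = 720. Profit = 644 − 720 = -¥76.
Shutting down would mean losing the fixed cost of ¥468, so operating at a loss of ¥76 is better by ¥392.

Profit = -¥76 at q = 7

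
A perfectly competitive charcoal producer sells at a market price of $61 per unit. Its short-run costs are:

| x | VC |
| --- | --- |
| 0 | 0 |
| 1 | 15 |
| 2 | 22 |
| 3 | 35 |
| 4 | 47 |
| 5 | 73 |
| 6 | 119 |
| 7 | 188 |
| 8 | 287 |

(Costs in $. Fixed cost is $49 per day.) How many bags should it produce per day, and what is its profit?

Profit at each row (π = 61x − TC): x=0: -49; x=1: -3; x=2: 51; x=3: 99; x=4: 148; x=5: 183; x=6: 198; x=7: 190; x=8: 152.
Profit is maximized at x = 6. AVC there is 119/6 = $19.83 ≤ P, so producing beats shutting down (which would give -$49).

x = 6; profit = $198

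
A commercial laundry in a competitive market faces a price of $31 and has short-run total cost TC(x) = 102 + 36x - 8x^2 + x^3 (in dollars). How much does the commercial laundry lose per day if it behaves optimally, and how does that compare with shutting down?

Profit = -$52 at x = 5

AVC = 36 - 8x + x^2 has its minimum $20 at x = 4; price $31 clears that bar, so the firm operates.
With MC = 36 - 16x + 3x^2, P = MC on the upward-sloping part at x* = 5.
TR = 31·5 = 155. TC = 102 + 105 = 207. Profit = 155 − 207 = -$52.
By producing, the firm covers all variable cost plus $50 of fixed cost; shutting down would lose the full $102.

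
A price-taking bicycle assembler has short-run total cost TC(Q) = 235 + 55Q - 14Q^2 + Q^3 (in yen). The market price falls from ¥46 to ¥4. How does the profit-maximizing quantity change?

MC = 55 - 28Q + 3Q^2; the shutdown threshold is min AVC = ¥6 (at Q = 7).
With P = ¥46 above the shutdown price, P = MC gives Q = 9.
At P = ¥4 < min AVC = ¥6, price no longer covers variable cost at any output, so the firm shuts down: Q = 0.

Output falls from 9 to 0 (the firm shuts down)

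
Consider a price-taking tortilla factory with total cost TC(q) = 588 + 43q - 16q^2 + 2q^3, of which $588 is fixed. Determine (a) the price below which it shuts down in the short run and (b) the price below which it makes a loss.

Shutdown price = min AVC. AVC = 43 - 16q + 2q^2, with vertex at q = 4 and minimum $11.
ATC = 588/q + 43 - 16q + 2q^2. Setting dATC/dq = −588/q^2 − 16 + 4q = 0 gives q = 7 (since 4·7^3 − 16·7^2 = 588).
min ATC = 588/7 + 43 − 16·7 + 2·7^2 = $113. That is the break-even price.
For $11 ≤ P < $113 the firm produces at a loss; below $11 it shuts down.

Shutdown price = $11; break-even price = $113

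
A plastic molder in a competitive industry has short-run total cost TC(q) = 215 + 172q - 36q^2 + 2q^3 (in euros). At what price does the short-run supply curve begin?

The shutdown price is the minimum of AVC. VC = 172q - 36q^2 + 2q^3, so AVC = 172 - 36q + 2q^2.
At the minimum of AVC, MC = AVC. MC = 172 - 72q + 6q^2; setting MC = AVC gives 4q^2 - 36q = 0, so q = 9. min AVC = 10.
So the shutdown price is €10.

€10 per unit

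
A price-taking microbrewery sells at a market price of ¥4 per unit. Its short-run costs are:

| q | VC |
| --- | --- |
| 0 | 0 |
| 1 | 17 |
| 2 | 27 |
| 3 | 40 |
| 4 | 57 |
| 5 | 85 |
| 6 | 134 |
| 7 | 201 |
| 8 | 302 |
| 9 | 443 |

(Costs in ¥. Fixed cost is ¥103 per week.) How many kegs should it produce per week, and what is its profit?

Tabulate TR − TC: q=0: -103; q=1: -116; q=2: -122; q=3: -131; q=4: -144; q=5: -168; q=6: -213; q=7: -276; q=8: -373; q=9: -510.
Profit is highest at q = 0. Equivalently, the lowest AVC in the table is 40/3 ≈ ¥13.33 at q = 3, and P = ¥4 falls below it — price never covers variable cost, so the firm shuts down and loses only its fixed cost.

q = 0 (shut down); profit = -¥103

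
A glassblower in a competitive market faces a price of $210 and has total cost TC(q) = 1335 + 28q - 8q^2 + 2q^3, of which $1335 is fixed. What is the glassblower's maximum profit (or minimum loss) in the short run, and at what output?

Profit = -$355 at q = 7

AVC = 28 - 8q + 2q^2; min AVC = $20 at q = 2. Since P = $210 ≥ min AVC, the firm produces.
With MC = 28 - 16q + 6q^2, P = MC on the upward-sloping part at q* = 7.
TR = 210·7 = 1470. TC = 1335 + 490 = 1825. Profit = 1470 − 1825 = -$355.
That loss of $355 beats the $1335 the firm would lose by shutting down; producing recovers $980 of fixed cost.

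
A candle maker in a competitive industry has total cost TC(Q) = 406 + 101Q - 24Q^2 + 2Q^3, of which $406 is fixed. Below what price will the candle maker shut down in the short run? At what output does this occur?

$29 per unit, at Q = 6

Short-run supply begins at min AVC. From VC = 101Q - 24Q^2 + 2Q^3, AVC = 101 - 24Q + 2Q^2.
dAVC/dQ = -24 + 4Q = 0 gives Q = 6. min AVC = 101 - 24·6 + 2·6^2 = 29.
For P < $29 the firm produces nothing.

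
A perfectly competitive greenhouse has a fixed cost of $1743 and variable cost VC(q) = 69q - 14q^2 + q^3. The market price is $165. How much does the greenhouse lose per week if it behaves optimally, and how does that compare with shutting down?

Profit = -$303 at q = 12

AVC = 69 - 14q + q^2 has its minimum $20 at q = 7; price $165 clears that bar, so the firm operates.
MC = 69 - 28q + 3q^2. Setting P = MC and taking the root on the rising branch gives q* = 12.
TR = 165·12 = 1980. TC = 1743 + 540 = 2283. Profit = 1980 − 2283 = -$303.
That loss of $303 beats the $1743 the firm would lose by shutting down; producing recovers $1440 of fixed cost.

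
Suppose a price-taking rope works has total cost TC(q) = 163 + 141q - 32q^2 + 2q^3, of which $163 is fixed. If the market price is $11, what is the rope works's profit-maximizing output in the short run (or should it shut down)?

From TC, MC = TC'(q) = 141 - 64q + 6q^2 and AVC = VC/q = 141 - 32q + 2q^2.
The AVC parabola has its vertex at q = 32/4 = 8, where AVC = 141 - 32·8 + 2·8^2 = $13.
Since P = $11 < min AVC = $13, price fails to cover variable cost at any output.
The firm minimizes its loss by shutting down and losing only its fixed cost of $163.

Shut down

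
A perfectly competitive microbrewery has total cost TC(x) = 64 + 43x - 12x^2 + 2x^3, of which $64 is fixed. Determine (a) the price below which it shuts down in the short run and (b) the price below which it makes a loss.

Shutdown price = $25; break-even price = $43

Shutdown price = min AVC. AVC = 43 - 12x + 2x^2, with vertex at x = 3 and minimum $25.
ATC = 64/x + 43 - 12x + 2x^2. Setting dATC/dx = −64/x^2 − 12 + 4x = 0 gives x = 4 (since 4·4^3 − 12·4^2 = 64).
min ATC = 64/4 + 43 − 12·4 + 2·4^2 = $43. That is the break-even price.
For $25 ≤ P < $43 the firm produces at a loss; below $25 it shuts down.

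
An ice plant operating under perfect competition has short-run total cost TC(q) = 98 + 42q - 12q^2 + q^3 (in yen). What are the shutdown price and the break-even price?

Shutdown price = ¥6; break-even price = ¥21

Shutdown price = min AVC. AVC = 42 - 12q + q^2, with vertex at q = 6 and minimum ¥6.
ATC = 98/q + 42 - 12q + q^2. Setting dATC/dq = −98/q^2 − 12 + 2q = 0 gives q = 7 (since 2·7^3 − 12·7^2 = 98).
min ATC = 98/7 + 42 − 12·7 + 7^2 = ¥21. That is the break-even price.
Between these two prices the firm operates at a loss; above ¥21 it earns a profit.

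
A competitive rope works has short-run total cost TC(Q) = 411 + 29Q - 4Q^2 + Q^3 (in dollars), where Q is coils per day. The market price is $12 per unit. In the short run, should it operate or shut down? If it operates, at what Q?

From TC, MC = TC'(Q) = 29 - 8Q + 3Q^2 and AVC = VC/Q = 29 - 4Q + Q^2.
The AVC parabola has its vertex at Q = 4/2 = 2, where AVC = 29 - 4·2 + 2^2 = $25.
Since P = $12 < min AVC = $25, price fails to cover variable cost at any output.
Shutting down limits the loss to fixed cost, $411.

Shut down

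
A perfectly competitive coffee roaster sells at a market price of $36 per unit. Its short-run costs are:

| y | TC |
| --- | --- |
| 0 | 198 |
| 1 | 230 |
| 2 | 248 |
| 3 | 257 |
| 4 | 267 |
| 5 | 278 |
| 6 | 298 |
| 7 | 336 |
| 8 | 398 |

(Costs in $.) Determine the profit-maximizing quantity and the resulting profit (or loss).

Compute π = P·y − TC at each output: y=0: -198; y=1: -194; y=2: -176; y=3: -149; y=4: -123; y=5: -98; y=6: -82; y=7: -84; y=8: -110.
Profit is maximized at y = 6. AVC there is 100/6 = $16.67 ≤ P, so producing beats shutting down (which would give -$198).

y = 6; profit = -$82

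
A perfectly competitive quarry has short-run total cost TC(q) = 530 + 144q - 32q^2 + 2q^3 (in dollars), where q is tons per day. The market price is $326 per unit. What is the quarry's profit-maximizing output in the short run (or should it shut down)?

Strip out fixed cost: VC = 144q - 32q^2 + 2q^3. Then AVC = 144 - 32q + 2q^2 and MC = 144 - 64q + 6q^2.
AVC is minimized where dAVC/dq = -32 + 4q = 0, at q = 8; min AVC = 144 - 32·8 + 2·8^2 = $16.
P = $326 exceeds min AVC = $16, so the firm stays open.
Solving P = MC: -182 - 64q + 6q^2 = 0 ⇒ q = -7/3 or 13. On the upward-sloping branch, q* = 13.
Check: AVC at q = 13 is $66 ≤ P, so revenue covers variable cost.
Profit = P·q − TC = 326·13 − 1388 = $2850.

Produce at q = 13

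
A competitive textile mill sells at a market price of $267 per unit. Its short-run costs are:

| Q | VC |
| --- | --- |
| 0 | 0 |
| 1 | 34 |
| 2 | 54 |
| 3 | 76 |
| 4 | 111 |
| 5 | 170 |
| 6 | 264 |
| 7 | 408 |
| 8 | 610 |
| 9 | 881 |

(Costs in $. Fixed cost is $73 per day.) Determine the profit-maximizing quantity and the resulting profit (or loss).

Q = 8; profit = $1453

Compute π = P·Q − TC at each output: Q=0: -73; Q=1: 160; Q=2: 407; Q=3: 652; Q=4: 884; Q=5: 1092; Q=6: 1265; Q=7: 1388; Q=8: 1453; Q=9: 1449.
Profit is maximized at Q = 8. AVC there is 610/8 = $76.25 ≤ P, so producing beats shutting down (which would give -$73).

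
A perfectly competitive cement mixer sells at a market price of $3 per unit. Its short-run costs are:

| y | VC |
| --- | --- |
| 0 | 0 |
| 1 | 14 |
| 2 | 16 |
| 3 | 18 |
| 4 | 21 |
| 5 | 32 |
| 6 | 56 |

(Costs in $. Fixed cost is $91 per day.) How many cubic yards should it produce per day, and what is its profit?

y = 0 (shut down); profit = -$91

Compute π = P·y − TC at each output: y=0: -91; y=1: -102; y=2: -101; y=3: -100; y=4: -100; y=5: -108; y=6: -129.
Profit is highest at y = 0. Equivalently, the lowest AVC in the table is 21/4 ≈ $5.25 at y = 4, and P = $3 falls below it — price never covers variable cost, so the firm shuts down and loses only its fixed cost.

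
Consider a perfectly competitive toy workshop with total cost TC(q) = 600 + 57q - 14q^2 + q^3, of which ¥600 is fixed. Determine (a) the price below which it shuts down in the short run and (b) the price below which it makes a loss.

AVC = 57 - 14q + q^2; minimized at q = 7, giving min AVC = ¥8. That is the shutdown price.
ATC = 600/q + 57 - 14q + q^2. Setting dATC/dq = −600/q^2 − 14 + 2q = 0 gives q = 10 (since 2·10^3 − 14·10^2 = 600).
min ATC = 600/10 + 57 − 14·10 + 10^2 = ¥77. That is the break-even price.
Between these two prices the firm operates at a loss; above ¥77 it earns a profit.

Shutdown price = ¥8; break-even price = ¥77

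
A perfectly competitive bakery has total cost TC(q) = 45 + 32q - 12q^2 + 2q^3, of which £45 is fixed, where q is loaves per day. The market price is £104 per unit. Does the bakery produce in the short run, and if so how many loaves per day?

Strip out fixed cost: VC = 32q - 12q^2 + 2q^3. Then AVC = 32 - 12q + 2q^2 and MC = 32 - 24q + 6q^2.
AVC is minimized where dAVC/dq = -12 + 4q = 0, at q = 3; min AVC = 32 - 12·3 + 2·3^2 = £14.
P = £104 exceeds min AVC = £14, so the firm stays open.
Set P = MC: 104 = 32 - 24q + 6q^2 → -72 - 24q + 6q^2 = 0. The roots are q = -2 and q = 6; the profit-maximizing output is on the rising part of MC, so q* = 6.
Check: AVC at q = 6 is £32 ≤ P, so revenue covers variable cost.
Profit = P·q − TC = 104·6 − 237 = £387.

Produce at q = 6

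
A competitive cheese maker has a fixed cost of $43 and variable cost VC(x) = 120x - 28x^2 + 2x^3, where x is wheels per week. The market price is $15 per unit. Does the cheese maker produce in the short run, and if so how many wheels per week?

Shut down

Variable cost is VC = 120x - 28x^2 + 2x^3, so AVC = VC/x = 120 - 28x + 2x^2 and MC = dTC/dx = 120 - 56x + 6x^2.
AVC hits its minimum where MC = AVC, at x = 7, giving min AVC = 120 - 28·7 + 2·7^2 = $22.
P = $15 lies below min AVC = $22; no output level covers variable cost.
Shutting down limits the loss to fixed cost, $43.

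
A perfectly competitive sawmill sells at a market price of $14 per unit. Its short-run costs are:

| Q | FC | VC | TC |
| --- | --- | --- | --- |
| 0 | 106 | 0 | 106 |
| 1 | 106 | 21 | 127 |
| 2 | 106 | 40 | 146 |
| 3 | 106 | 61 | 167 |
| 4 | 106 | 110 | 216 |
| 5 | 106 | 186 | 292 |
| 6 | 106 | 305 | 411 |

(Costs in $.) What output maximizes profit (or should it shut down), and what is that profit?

Tabulate TR − TC: Q=0: -106; Q=1: -113; Q=2: -118; Q=3: -125; Q=4: -160; Q=5: -222; Q=6: -327.
Profit is highest at Q = 0. Equivalently, the lowest AVC in the table is 40/2 ≈ $20 at Q = 2, and P = $14 falls below it — price never covers variable cost, so the firm shuts down and loses only its fixed cost.

Q = 0 (shut down); profit = -$106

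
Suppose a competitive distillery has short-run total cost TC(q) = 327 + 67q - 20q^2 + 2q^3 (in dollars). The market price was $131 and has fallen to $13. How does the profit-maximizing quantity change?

Output falls from 8 to 0 (the firm shuts down)

MC = 67 - 40q + 6q^2; the shutdown threshold is min AVC = $17 (at q = 5).
With P = $131 above the shutdown price, P = MC gives q = 8.
At P = $13 < min AVC = $17, price no longer covers variable cost at any output, so the firm shuts down: q = 0.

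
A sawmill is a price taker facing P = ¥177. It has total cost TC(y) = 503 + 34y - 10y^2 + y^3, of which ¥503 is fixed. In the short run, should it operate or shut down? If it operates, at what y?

From TC, MC = TC'(y) = 34 - 20y + 3y^2 and AVC = VC/y = 34 - 10y + y^2.
AVC is minimized where dAVC/dy = -10 + 2y = 0, at y = 5; min AVC = 34 - 10·5 + 5^2 = ¥9.
Because ¥177 ≥ ¥9, revenue can cover variable cost; the firm operates.
P = MC gives -143 - 20y + 3y^2 = 0, with roots -13/3 and 11. Take the larger (rising MC): y* = 11.
Check: AVC at y = 11 is ¥45 ≤ P, so revenue covers variable cost.
Profit = P·y − TC = 177·11 − 998 = ¥949.

Produce at y = 11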